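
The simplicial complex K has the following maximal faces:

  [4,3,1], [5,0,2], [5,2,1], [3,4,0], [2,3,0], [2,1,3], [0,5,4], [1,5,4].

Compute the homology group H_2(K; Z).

We work with the vertex ordering 0 < 1 < 2 < 3 < 4 < 5. The simplices of K, each written with vertices in increasing order, are:

  0-simplices (6): [0], [1], [2], [3], [4], [5]
  1-simplices (12): [0,2], [0,3], [0,4], [0,5], [1,2], [1,3], [1,4], [1,5], [2,3], [2,5], [3,4], [4,5]
  2-simplices (8): [0,2,3], [0,2,5], [0,3,4], [0,4,5], [1,2,3], [1,2,5], [1,3,4], [1,4,5]

giving chain groups C_0 ≅ Z^6, C_1 ≅ Z^12, C_2 ≅ Z^8.

Boundary ∂_1: C_1 → C_0 sends each edge [p,q] (with p < q) to q − p. For instance
  ∂[0,2] = [2] − [0].
This gives a 6×12 integer matrix of rank 5; reducing to Smith normal form yields diagonal entries (1,1,1,1,1).

Boundary ∂_2: C_2 → C_1 sends each 2-simplex [p,q,r] to [q,r] − [p,r] + [p,q]. For instance
  ∂[0,2,5] = [2,5] − [0,5] + [0,2],
  ∂[0,2,3] = [2,3] − [0,3] + [0,2].
As a 12×8 matrix over Z this has rank 7, with invariant factors (1,1,1,1,1,1,1).

From H_k ≅ ker(∂_k) / im(∂_{k+1}) we obtain:

  H_2: rank ker ∂_2 − rank ∂_3 = (8 − 7) − 0 = 1, and there is no ∂_3, so H_2 = Z.

H_2 = Z.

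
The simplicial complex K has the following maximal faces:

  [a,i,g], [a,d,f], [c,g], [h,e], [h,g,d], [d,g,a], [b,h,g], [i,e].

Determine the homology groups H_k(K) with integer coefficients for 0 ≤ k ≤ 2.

Take the total order a < b < c < d < e < f < g < h < i on the vertex set. Then K (dimension 2) consists of the simplices:

  0-simplices (9): a, b, c, d, e, f, g, h, i
  1-simplices (14): ad, af, ag, ai, bg, bh, cg, df, dg, dh, eh, ei, gh, gi
  2-simplices (5): adf, adg, agi, bgh, dgh

giving chain groups C_0 ≅ Z^9, C_1 ≅ Z^14, C_2 ≅ Z^5.

∂_1: C_1 → C_0 maps an edge to its endpoints' difference, ∂[p,q] = q − p. For instance
  ∂cg = g − c.
The resulting 9×14 matrix has rank 8, and its Smith normal form has invariant factors (1,1,1,1,1,1,1,1).

∂_2: C_2 → C_1 sends each 2-simplex [p,q,r] to [q,r] − [p,r] + [p,q]. For instance
  ∂adg = dg − ag + ad,
  ∂adf = df − af + ad.
This gives a 14×5 integer matrix of rank 5; reducing to Smith normal form yields diagonal entries (1,1,1,1,1).

Now H_k = ker ∂_k / im ∂_{k+1}, so:

  H_0: rank C_0 − rank ∂_1 = 9 − 8 = 1, and the invariant factors of ∂_1 are all 1, so H_0 = Z.
  H_1: rank ker ∂_1 − rank ∂_2 = (14 − 8) − 5 = 1, and the invariant factors of ∂_2 are all 1, so H_1 = Z.
  H_2: rank ker ∂_2 − rank ∂_3 = (5 − 5) − 0 = 0, and there is no ∂_3, so H_2 = 0.

As a check, the Euler characteristic is 9 − 14 + 5 = 0, which agrees with 1 − 1 + 0 = 0.

H_0 ≅ Z,  H_1 ≅ Z,  H_2 = 0.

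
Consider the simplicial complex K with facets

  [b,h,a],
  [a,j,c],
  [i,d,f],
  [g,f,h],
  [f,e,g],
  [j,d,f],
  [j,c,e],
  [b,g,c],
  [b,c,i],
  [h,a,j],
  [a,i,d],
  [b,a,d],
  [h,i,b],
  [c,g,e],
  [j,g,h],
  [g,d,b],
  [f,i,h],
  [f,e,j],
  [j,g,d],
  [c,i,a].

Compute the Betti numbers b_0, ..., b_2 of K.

b_0 = 1, b_1 = 1, b_2 = 0.

Order the vertices as a < b < c < d < e < f < g < h < i < j. Listing each simplex with vertices in this order, K has dimension 2 with simplices:

  0-simplices (10): a, b, c, d, e, f, g, h, i, j
  1-simplices (30): ab, ac, ad, ah, ai, aj, bc, bd, bg, bh, bi, ce, cg, ci, cj, df, dg, di, dj, ef, eg, ej, fg, fh, fi, fj, gh, gj, hi, hj
  2-simplices (20): abd, abh, aci, acj, adi, ahj, bcg, bci, bdg, bhi, ceg, cej, dfi, dfj, dgj, efg, efj, fgh, fhi, ghj

giving chain groups C_0 ≅ Z^10, C_1 ≅ Z^30, C_2 ≅ Z^20.

∂_1: C_1 → C_0 sends each edge [p,q] (with p < q) to q − p. For instance
  ∂bh = h − b.
This gives a 10×30 integer matrix of rank 9; reducing to Smith normal form yields diagonal entries (1,1,1,1,1,1,1,1,1).

Boundary ∂_2: C_2 → C_1 acts by ∂[p,q,r] = [q,r] − [p,r] + [p,q]. For instance
  ∂ahj = hj − aj + ah,
  ∂abh = bh − ah + ab.
The resulting 30×20 matrix has rank 20, and its Smith normal form has invariant factors (1,1,1,1,1,1,1,1,1,1,1,1,1,1,1,1,1,1,1,2).

Computing H_k = (kernel of ∂_k) / (image of ∂_{k+1}):

  H_0: rank C_0 − rank ∂_1 = 10 − 9 = 1, and the invariant factors of ∂_1 are all 1, so H_0 = Z.
  H_1: rank ker ∂_1 − rank ∂_2 = (30 − 9) − 20 = 1, and ∂_2 has invariant factor 2 > 1, so H_1 = Z ⊕ Z/2Z.
  H_2: rank ker ∂_2 − rank ∂_3 = (20 − 20) − 0 = 0, and there is no ∂_3, so H_2 = 0.

As a check, the Euler characteristic is 10 − 30 + 20 = 0, which agrees with 1 − 1 + 0 = 0.

Hence the Betti numbers are b_0 = 1, b_1 = 1, b_2 = 0.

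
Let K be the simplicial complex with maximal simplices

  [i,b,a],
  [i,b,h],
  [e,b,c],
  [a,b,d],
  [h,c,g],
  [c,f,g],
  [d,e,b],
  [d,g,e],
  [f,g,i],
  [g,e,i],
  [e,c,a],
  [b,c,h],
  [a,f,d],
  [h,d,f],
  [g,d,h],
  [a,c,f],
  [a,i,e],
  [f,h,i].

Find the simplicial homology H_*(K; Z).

We work with the vertex ordering a < b < c < d < e < f < g < h < i. The simplices of K, each written with vertices in increasing order, are:

  0-simplices (9): a, b, c, d, e, f, g, h, i
  1-simplices (27): ab, ac, ad, ae, af, ai, bc, bd, be, bh, bi, ce, cf, cg, ch, de, df, dg, dh, eg, ei, fg, fh, fi, gh, gi, hi
  2-simplices (18): abd, abi, ace, acf, adf, aei, bce, bch, bde, bhi, cfg, cgh, deg, dfh, dgh, egi, fgi, fhi

Hence C_0 ≅ Z^9, C_1 ≅ Z^27, C_2 ≅ Z^18.

The boundary map ∂_1: C_1 → C_0 is given by ∂[p,q] = [q] − [p].
The resulting 9×27 matrix has rank 8, and its Smith normal form has invariant factors (1,1,1,1,1,1,1,1).

∂_2: C_2 → C_1 sends each 2-simplex [p,q,r] to [q,r] − [p,r] + [p,q]. For instance
  ∂fhi = hi − fi + fh,
  ∂cfg = fg − cg + cf.
As a 27×18 matrix over Z this has rank 18, with invariant factors (1,1,1,1,1,1,1,1,1,1,1,1,1,1,1,1,1,2).

Now H_k = ker ∂_k / im ∂_{k+1}, so:

  H_0: rank C_0 − rank ∂_1 = 9 − 8 = 1, and the invariant factors of ∂_1 are all 1, so H_0 = Z.
  H_1: rank ker ∂_1 − rank ∂_2 = (27 − 8) − 18 = 1, and ∂_2 has invariant factor 2 > 1, so H_1 = Z ⊕ Z/2.
  H_2: rank ker ∂_2 − rank ∂_3 = (18 − 18) − 0 = 0, and there is no ∂_3, so H_2 = 0.

H_0 = Z,  H_1 = Z ⊕ Z/2,  H_2 = 0.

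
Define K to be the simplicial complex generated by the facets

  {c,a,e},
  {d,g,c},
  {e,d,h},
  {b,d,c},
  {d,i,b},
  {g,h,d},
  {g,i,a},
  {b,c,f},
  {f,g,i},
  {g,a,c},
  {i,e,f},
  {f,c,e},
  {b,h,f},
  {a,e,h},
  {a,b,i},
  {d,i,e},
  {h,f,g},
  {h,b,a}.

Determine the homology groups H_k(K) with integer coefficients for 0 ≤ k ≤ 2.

K has 9 vertices, 27 edges, 18 triangles.
rank ∂_0 = 0, rank ∂_1 = 8 ⇒ b_0 = 9 − 0 − 8 = 1; all invariant factors of ∂_1 are 1 so no torsion. So H_0 = Z.
rank ∂_1 = 8, rank ∂_2 = 17 ⇒ b_1 = 27 − 8 − 17 = 2; all invariant factors of ∂_2 are 1 so no torsion. So H_1 = Z^2.
rank ∂_2 = 17, rank ∂_3 = 0 ⇒ b_2 = 18 − 17 − 0 = 1. So H_2 = Z.

H_0 = Z,  H_1 = Z^2,  H_2 = Z.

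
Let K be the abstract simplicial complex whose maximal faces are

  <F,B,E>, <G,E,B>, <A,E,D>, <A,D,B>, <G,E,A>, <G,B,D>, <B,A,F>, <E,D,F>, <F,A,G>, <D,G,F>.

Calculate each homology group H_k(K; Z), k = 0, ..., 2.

H_0 = Z,  H_1 = Z/2,  H_2 = 0.

We work with the vertex ordering A < B < D < E < F < G. The simplices of K, each written with vertices in increasing order, are:

  0-simplices (6): A, B, D, E, F, G
  1-simplices (15): AB, AD, AE, AF, AG, BD, BE, BF, BG, DE, DF, DG, EF, EG, FG
  2-simplices (10): ABD, ABF, ADE, AEG, AFG, BDG, BEF, BEG, DEF, DFG

Hence C_0 ≅ Z^6, C_1 ≅ Z^15, C_2 ≅ Z^10.

Boundary ∂_1: C_1 → C_0 is given by ∂[p,q] = [q] − [p]. For instance
  ∂AD = D − A.
This gives a 6×15 integer matrix of rank 5; reducing to Smith normal form yields diagonal entries (1,1,1,1,1).

Boundary ∂_2: C_2 → C_1 acts by ∂[p,q,r] = [q,r] − [p,r] + [p,q]. For instance
  ∂BEG = EG − BG + BE,
  ∂DEF = EF − DF + DE.
As a 15×10 matrix over Z this has rank 10, with invariant factors (1,1,1,1,1,1,1,1,1,2).

Reading off H_k = ker ∂_k / im ∂_{k+1}:

  H_0: rank C_0 − rank ∂_1 = 6 − 5 = 1, and the invariant factors of ∂_1 are all 1, so H_0 = Z.
  H_1: rank ker ∂_1 − rank ∂_2 = (15 − 5) − 10 = 0, and ∂_2 has invariant factor 2 > 1, so H_1 = Z/2.
  H_2: rank ker ∂_2 − rank ∂_3 = (10 − 10) − 0 = 0, and there is no ∂_3, so H_2 = 0.

As a check, the Euler characteristic is 6 − 15 + 10 = 1, which agrees with 1 − 0 + 0 = 1.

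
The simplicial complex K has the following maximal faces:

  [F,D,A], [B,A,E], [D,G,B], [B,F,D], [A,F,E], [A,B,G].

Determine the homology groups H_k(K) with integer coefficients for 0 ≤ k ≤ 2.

Fix the vertex order A < B < D < E < F < G and write every simplex with vertices in increasing order. Then dim K = 2 and the simplices of K are:

  0-simplices (6): A, B, D, E, F, G
  1-simplices (12): AB, AD, AE, AF, AG, BD, BE, BF, BG, DF, DG, EF
  2-simplices (6): ABE, ABG, ADF, AEF, BDF, BDG

Hence C_0 ≅ Z^6, C_1 ≅ Z^12, C_2 ≅ Z^6.

The boundary map ∂_1: C_1 → C_0 sends each edge [p,q] (with p < q) to q − p. For instance
  ∂BD = D − B.
The resulting 6×12 matrix has rank 5, and its Smith normal form has invariant factors (1,1,1,1,1).

Boundary ∂_2: C_2 → C_1 sends each 2-simplex [p,q,r] to [q,r] − [p,r] + [p,q]. For instance
  ∂ABG = BG − AG + AB,
  ∂BDF = DF − BF + BD.
This gives a 12×6 integer matrix of rank 6; reducing to Smith normal form yields diagonal entries (1,1,1,1,1,1).

From H_k ≅ ker(∂_k) / im(∂_{k+1}) we obtain:

  H_0: rank C_0 − rank ∂_1 = 6 − 5 = 1, and the invariant factors of ∂_1 are all 1, so H_0 ≅ Z.
  H_1: rank ker ∂_1 − rank ∂_2 = (12 − 5) − 6 = 1, and the invariant factors of ∂_2 are all 1, so H_1 ≅ Z.
  H_2: rank ker ∂_2 − rank ∂_3 = (6 − 6) − 0 = 0, and there is no ∂_3, so H_2 ≅ 0.

H_0 = Z,  H_1 = Z,  H_2 = 0.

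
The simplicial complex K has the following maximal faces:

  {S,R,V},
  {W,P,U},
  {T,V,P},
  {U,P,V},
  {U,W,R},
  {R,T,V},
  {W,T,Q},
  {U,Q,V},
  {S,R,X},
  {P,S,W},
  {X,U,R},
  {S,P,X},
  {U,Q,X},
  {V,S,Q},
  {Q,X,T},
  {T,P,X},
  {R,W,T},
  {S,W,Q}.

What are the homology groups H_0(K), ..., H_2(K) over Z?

K has 9 vertices, 27 edges, 18 triangles.
rank ∂_0 = 0, rank ∂_1 = 8 ⇒ b_0 = 9 − 0 − 8 = 1; all invariant factors of ∂_1 are 1 so no torsion. So H_0 = Z.
rank ∂_1 = 8, rank ∂_2 = 17 ⇒ b_1 = 27 − 8 − 17 = 2; all invariant factors of ∂_2 are 1 so no torsion. So H_1 = Z^2.
rank ∂_2 = 17, rank ∂_3 = 0 ⇒ b_2 = 18 − 17 − 0 = 1. So H_2 = Z.

H_0 = Z,  H_1 = Z^2,  H_2 = Z.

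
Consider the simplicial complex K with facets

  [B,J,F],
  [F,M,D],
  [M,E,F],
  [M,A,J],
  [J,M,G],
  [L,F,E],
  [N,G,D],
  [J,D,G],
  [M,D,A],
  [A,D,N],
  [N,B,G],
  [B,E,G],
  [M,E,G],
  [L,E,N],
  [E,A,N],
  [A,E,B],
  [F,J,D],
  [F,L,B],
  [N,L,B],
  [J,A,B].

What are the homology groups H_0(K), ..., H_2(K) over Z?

H_0 = Z,  H_1 = Z ⊕ Z/2,  H_2 = 0.

K has 10 vertices, 30 edges, 20 triangles.
rank ∂_0 = 0, rank ∂_1 = 9 ⇒ b_0 = 10 − 0 − 9 = 1; all invariant factors of ∂_1 are 1 so no torsion. So H_0 = Z.
rank ∂_1 = 9, rank ∂_2 = 20 ⇒ b_1 = 30 − 9 − 20 = 1; ∂_2 has invariant factor(s) [2] giving torsion. So H_1 = Z ⊕ Z/2.
rank ∂_2 = 20, rank ∂_3 = 0 ⇒ b_2 = 20 − 20 − 0 = 0. So H_2 = 0.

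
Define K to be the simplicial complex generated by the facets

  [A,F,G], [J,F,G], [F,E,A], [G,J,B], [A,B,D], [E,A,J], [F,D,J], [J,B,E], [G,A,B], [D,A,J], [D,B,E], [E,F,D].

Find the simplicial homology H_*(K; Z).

Order the vertices as A < B < D < E < F < G < J. Listing each simplex with vertices in this order, K has dimension 2 with simplices:

  0-simplices (7): A, B, D, E, F, G, J
  1-simplices (18): AB, AD, AE, AF, AG, AJ, BD, BE, BG, BJ, DE, DF, DJ, EF, EJ, FG, FJ, GJ
  2-simplices (12): ABD, ABG, ADJ, AEF, AEJ, AFG, BDE, BEJ, BGJ, DEF, DFJ, FGJ

so the chain groups are C_0 ≅ Z^7, C_1 ≅ Z^18, C_2 ≅ Z^12.

∂_1: C_1 → C_0 sends each edge [p,q] (with p < q) to q − p. For instance
  ∂AJ = J − A.
As a 7×18 matrix over Z this has rank 6, with invariant factors (1,1,1,1,1,1).

The boundary map ∂_2: C_2 → C_1 maps a triangle to the signed sum of its edges. For instance
  ∂ADJ = DJ − AJ + AD,
  ∂BEJ = EJ − BJ + BE.
As a 18×12 matrix over Z this has rank 12, with invariant factors (1,1,1,1,1,1,1,1,1,1,1,2).

Reading off H_k = ker ∂_k / im ∂_{k+1}:

  H_0: rank C_0 − rank ∂_1 = 7 − 6 = 1, and the invariant factors of ∂_1 are all 1, so H_0 = Z.
  H_1: rank ker ∂_1 − rank ∂_2 = (18 − 6) − 12 = 0, and ∂_2 has invariant factor 2 > 1, so H_1 = Z/2.
  H_2: rank ker ∂_2 − rank ∂_3 = (12 − 12) − 0 = 0, and there is no ∂_3, so H_2 = 0.

(K is a triangulation of the real projective plane RP^2.)

H_0 ≅ Z,  H_1 ≅ Z/2,  H_2 = 0.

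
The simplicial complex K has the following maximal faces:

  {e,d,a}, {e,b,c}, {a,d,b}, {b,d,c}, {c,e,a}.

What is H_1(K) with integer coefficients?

We work with the vertex ordering a < b < c < d < e. The simplices of K, each written with vertices in increasing order, are:

  0-simplices (5): a, b, c, d, e
  1-simplices (10): ab, ac, ad, ae, bc, bd, be, cd, ce, de
  2-simplices (5): abd, ace, ade, bcd, bce

so the chain groups are C_0 ≅ Z^5, C_1 ≅ Z^10, C_2 ≅ Z^5.

The boundary map ∂_1: C_1 → C_0 is given by ∂[p,q] = [q] − [p]. For instance
  ∂bc = c − b.
The 5×10 boundary matrix has rank 4 and Smith normal form diag(1,1,1,1).

∂_2: C_2 → C_1 sends each 2-simplex [p,q,r] to [q,r] − [p,r] + [p,q]. For instance
  ∂ace = ce − ae + ac,
  ∂abd = bd − ad + ab.
The 10×5 boundary matrix has rank 5 and Smith normal form diag(1,1,1,1,1).

Computing H_k = (kernel of ∂_k) / (image of ∂_{k+1}):

  H_1: rank ker ∂_1 − rank ∂_2 = (10 − 4) − 5 = 1, and the invariant factors of ∂_2 are all 1, so H_1 = Z.

H_1 = Z.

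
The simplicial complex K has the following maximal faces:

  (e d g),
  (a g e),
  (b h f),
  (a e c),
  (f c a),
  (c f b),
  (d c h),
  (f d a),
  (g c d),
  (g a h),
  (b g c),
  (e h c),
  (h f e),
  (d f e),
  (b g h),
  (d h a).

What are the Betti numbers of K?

b_0 = 1, b_1 = 2, b_2 = 1.

Order the vertices as a < b < c < d < e < f < g < h. Listing each simplex with vertices in this order, K has dimension 2 with simplices:

  0-simplices (8): a, b, c, d, e, f, g, h
  1-simplices (24): ac, ad, ae, af, ag, ah, bc, bf, bg, bh, cd, ce, cf, cg, ch, de, df, dg, dh, ef, eg, eh, fh, gh
  2-simplices (16): ace, acf, adf, adh, aeg, agh, bcf, bcg, bfh, bgh, cdg, cdh, ceh, def, deg, efh

so the chain groups are C_0 ≅ Z^8, C_1 ≅ Z^24, C_2 ≅ Z^16.

The boundary map ∂_1: C_1 → C_0 sends each edge [p,q] (with p < q) to q − p. For instance
  ∂de = e − d.
This gives a 8×24 integer matrix of rank 7; reducing to Smith normal form yields diagonal entries (1,1,1,1,1,1,1).

∂_2: C_2 → C_1 sends each 2-simplex [p,q,r] to [q,r] − [p,r] + [p,q]. For instance
  ∂bcg = cg − bg + bc,
  ∂def = ef − df + de.
As a 24×16 matrix over Z this has rank 15, with invariant factors (1,1,1,1,1,1,1,1,1,1,1,1,1,1,1).

From H_k ≅ ker(∂_k) / im(∂_{k+1}) we obtain:

  H_0: rank C_0 − rank ∂_1 = 8 − 7 = 1, and the invariant factors of ∂_1 are all 1, so H_0 = Z.
  H_1: rank ker ∂_1 − rank ∂_2 = (24 − 7) − 15 = 2, and the invariant factors of ∂_2 are all 1, so H_1 = Z^2.
  H_2: rank ker ∂_2 − rank ∂_3 = (16 − 15) − 0 = 1, and there is no ∂_3, so H_2 = Z.

(K is a triangulation of the torus T^2.)

Hence the Betti numbers are b_0 = 1, b_1 = 2, b_2 = 1.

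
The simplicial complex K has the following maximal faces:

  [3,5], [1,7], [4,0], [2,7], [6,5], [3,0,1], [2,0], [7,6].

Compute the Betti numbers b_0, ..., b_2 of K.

K has 8 vertices, 10 edges, 1 triangle.
rank ∂_0 = 0, rank ∂_1 = 7 ⇒ b_0 = 8 − 0 − 7 = 1; all invariant factors of ∂_1 are 1 so no torsion. So H_0 = Z.
rank ∂_1 = 7, rank ∂_2 = 1 ⇒ b_1 = 10 − 7 − 1 = 2; all invariant factors of ∂_2 are 1 so no torsion. So H_1 = Z^2.
rank ∂_2 = 1, rank ∂_3 = 0 ⇒ b_2 = 1 − 1 − 0 = 0. So H_2 = 0.

b_0 = 1, b_1 = 2, b_2 = 0.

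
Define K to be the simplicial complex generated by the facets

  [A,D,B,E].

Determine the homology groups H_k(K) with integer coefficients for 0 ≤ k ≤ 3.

H_0 ≅ Z,  H_1 = 0,  H_2 = 0,  H_3 = 0.

We work with the vertex ordering A < B < D < E. The simplices of K, each written with vertices in increasing order, are:

  0-simplices (4): A, B, D, E
  1-simplices (6): AB, AD, AE, BD, BE, DE
  2-simplices (4): ABD, ABE, ADE, BDE
  3-simplices (1): ABDE

giving chain groups C_0 ≅ Z^4, C_1 ≅ Z^6, C_2 ≅ Z^4, C_3 ≅ Z^1.

The boundary map ∂_1: C_1 → C_0 sends each edge [p,q] (with p < q) to q − p.
The 4×6 boundary matrix has rank 3 and Smith normal form diag(1,1,1).

∂_2: C_2 → C_1 sends each 2-simplex [p,q,r] to [q,r] − [p,r] + [p,q]. For instance
  ∂ADE = DE − AE + AD,
  ∂ABD = BD − AD + AB.
The resulting 6×4 matrix has rank 3, and its Smith normal form has invariant factors (1,1,1).

Boundary ∂_3: C_3 → C_2 sends each 3-simplex σ to the alternating sum Σ_i (−1)^i (σ with its i-th vertex removed). For instance
  ∂ABDE = BDE − ADE + ABE − ABD.
The resulting 4×1 matrix has rank 1, and its Smith normal form has invariant factors (1).

Reading off H_k = ker ∂_k / im ∂_{k+1}:

  H_0: rank C_0 − rank ∂_1 = 4 − 3 = 1, and the invariant factors of ∂_1 are all 1, so H_0 = Z.
  H_1: rank ker ∂_1 − rank ∂_2 = (6 − 3) − 3 = 0, and the invariant factors of ∂_2 are all 1, so H_1 = 0.
  H_2: rank ker ∂_2 − rank ∂_3 = (4 − 3) − 1 = 0, and the invariant factors of ∂_3 are all 1, so H_2 = 0.
  H_3: rank ker ∂_3 − rank ∂_4 = (1 − 1) − 0 = 0, and there is no ∂_4, so H_3 = 0.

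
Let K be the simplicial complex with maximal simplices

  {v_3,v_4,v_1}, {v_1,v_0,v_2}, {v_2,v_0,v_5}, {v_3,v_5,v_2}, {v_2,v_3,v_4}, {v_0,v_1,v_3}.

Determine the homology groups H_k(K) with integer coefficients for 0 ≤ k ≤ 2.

H_0 ≅ Z,  H_1 ≅ Z,  H_2 = 0.

Order the vertices as v_0 < v_1 < v_2 < v_3 < v_4 < v_5. Listing each simplex with vertices in this order, K has dimension 2 with simplices:

  0-simplices (6): [v_0], [v_1], [v_2], [v_3], [v_4], [v_5]
  1-simplices (12): [v_0,v_1], [v_0,v_2], [v_0,v_3], [v_0,v_5], [v_1,v_2], [v_1,v_3], [v_1,v_4], [v_2,v_3], [v_2,v_4], [v_2,v_5], [v_3,v_4], [v_3,v_5]
  2-simplices (6): [v_0,v_1,v_2], [v_0,v_1,v_3], [v_0,v_2,v_5], [v_1,v_3,v_4], [v_2,v_3,v_4], [v_2,v_3,v_5]

giving chain groups C_0 ≅ Z^6, C_1 ≅ Z^12, C_2 ≅ Z^6.

∂_1: C_1 → C_0 is given by ∂[p,q] = [q] − [p]. For instance
  ∂[v_1,v_4] = [v_4] − [v_1].
The 6×12 boundary matrix has rank 5 and Smith normal form diag(1,1,1,1,1).

∂_2: C_2 → C_1 sends each 2-simplex [p,q,r] to [q,r] − [p,r] + [p,q]. For instance
  ∂[v_2,v_3,v_4] = [v_3,v_4] − [v_2,v_4] + [v_2,v_3],
  ∂[v_2,v_3,v_5] = [v_3,v_5] − [v_2,v_5] + [v_2,v_3].
The 12×6 boundary matrix has rank 6 and Smith normal form diag(1,1,1,1,1,1).

Now H_k = ker ∂_k / im ∂_{k+1}, so:

  H_0: rank C_0 − rank ∂_1 = 6 − 5 = 1, and the invariant factors of ∂_1 are all 1, so H_0 = Z.
  H_1: rank ker ∂_1 − rank ∂_2 = (12 − 5) − 6 = 1, and the invariant factors of ∂_2 are all 1, so H_1 = Z.
  H_2: rank ker ∂_2 − rank ∂_3 = (6 − 6) − 0 = 0, and there is no ∂_3, so H_2 = 0.

As a check, the Euler characteristic is 6 − 12 + 6 = 0, which agrees with 1 − 1 + 0 = 0.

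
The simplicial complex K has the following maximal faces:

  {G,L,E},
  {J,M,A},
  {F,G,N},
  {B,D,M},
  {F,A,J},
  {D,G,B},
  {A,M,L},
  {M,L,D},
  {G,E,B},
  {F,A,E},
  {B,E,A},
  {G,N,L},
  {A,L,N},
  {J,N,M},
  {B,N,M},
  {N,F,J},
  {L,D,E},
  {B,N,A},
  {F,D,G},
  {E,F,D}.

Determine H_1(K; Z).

H_1 ≅ Z ⊕ Z/2.

Take the total order A < B < D < E < F < G < J < L < M < N on the vertex set. Then K (dimension 2) consists of the simplices:

  0-simplices (10): A, B, D, E, F, G, J, L, M, N
  1-simplices (30): AB, AE, AF, AJ, AL, AM, AN, BD, BE, BG, BM, BN, DE, DF, DG, DL, DM, EF, EG, EL, FG, FJ, FN, GL, GN, JM, JN, LM, LN, MN
  2-simplices (20): ABE, ABN, AEF, AFJ, AJM, ALM, ALN, BDG, BDM, BEG, BMN, DEF, DEL, DFG, DLM, EGL, FGN, FJN, GLN, JMN

so the chain groups are C_0 ≅ Z^10, C_1 ≅ Z^30, C_2 ≅ Z^20.

Boundary ∂_1: C_1 → C_0 is given by ∂[p,q] = [q] − [p]. For instance
  ∂DL = L − D.
As a 10×30 matrix over Z this has rank 9, with invariant factors (1,1,1,1,1,1,1,1,1).

∂_2: C_2 → C_1 acts by ∂[p,q,r] = [q,r] − [p,r] + [p,q]. For instance
  ∂ABN = BN − AN + AB,
  ∂BEG = EG − BG + BE.
The resulting 30×20 matrix has rank 20, and its Smith normal form has invariant factors (1,1,1,1,1,1,1,1,1,1,1,1,1,1,1,1,1,1,1,2).

Now H_k = ker ∂_k / im ∂_{k+1}, so:

  H_1: rank ker ∂_1 − rank ∂_2 = (30 − 9) − 20 = 1, and ∂_2 has invariant factor 2 > 1, so H_1 ≅ Z ⊕ Z/2.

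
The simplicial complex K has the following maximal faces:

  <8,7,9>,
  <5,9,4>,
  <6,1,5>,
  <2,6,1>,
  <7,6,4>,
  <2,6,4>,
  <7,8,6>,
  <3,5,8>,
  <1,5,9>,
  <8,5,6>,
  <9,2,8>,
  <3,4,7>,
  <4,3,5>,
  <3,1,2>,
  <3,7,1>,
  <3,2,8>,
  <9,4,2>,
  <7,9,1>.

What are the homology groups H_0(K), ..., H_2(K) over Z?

H_0 ≅ Z,  H_1 ≅ Z^2,  H_2 ≅ Z.

We work with the vertex ordering 1 < 2 < 3 < 4 < 5 < 6 < 7 < 8 < 9. The simplices of K, each written with vertices in increasing order, are:

  0-simplices (9): [1], [2], [3], [4], [5], [6], [7], [8], [9]
  1-simplices (27): (27 of them)
  2-simplices (18): [1,2,3], [1,2,6], [1,3,7], [1,5,6], [1,5,9], [1,7,9], [2,3,8], [2,4,6], [2,4,9], [2,8,9], [3,4,5], [3,4,7], [3,5,8], [4,5,9], [4,6,7], [5,6,8], [6,7,8], [7,8,9]

so the chain groups are C_0 ≅ Z^9, C_1 ≅ Z^27, C_2 ≅ Z^18.

∂_1: C_1 → C_0 is given by ∂[p,q] = [q] − [p]. For instance
  ∂[3,8] = [8] − [3].
This gives a 9×27 integer matrix of rank 8; reducing to Smith normal form yields diagonal entries (1,1,1,1,1,1,1,1).

The boundary map ∂_2: C_2 → C_1 sends each 2-simplex [p,q,r] to [q,r] − [p,r] + [p,q]. For instance
  ∂[1,2,6] = [2,6] − [1,6] + [1,2],
  ∂[2,3,8] = [3,8] − [2,8] + [2,3].
The resulting 27×18 matrix has rank 17, and its Smith normal form has invariant factors (1,1,1,1,1,1,1,1,1,1,1,1,1,1,1,1,1).

Reading off H_k = ker ∂_k / im ∂_{k+1}:

  H_0: rank C_0 − rank ∂_1 = 9 − 8 = 1, and the invariant factors of ∂_1 are all 1, so H_0 ≅ Z.
  H_1: rank ker ∂_1 − rank ∂_2 = (27 − 8) − 17 = 2, and the invariant factors of ∂_2 are all 1, so H_1 ≅ Z^2.
  H_2: rank ker ∂_2 − rank ∂_3 = (18 − 17) − 0 = 1, and there is no ∂_3, so H_2 ≅ Z.

(K is a triangulation of the torus T^2.)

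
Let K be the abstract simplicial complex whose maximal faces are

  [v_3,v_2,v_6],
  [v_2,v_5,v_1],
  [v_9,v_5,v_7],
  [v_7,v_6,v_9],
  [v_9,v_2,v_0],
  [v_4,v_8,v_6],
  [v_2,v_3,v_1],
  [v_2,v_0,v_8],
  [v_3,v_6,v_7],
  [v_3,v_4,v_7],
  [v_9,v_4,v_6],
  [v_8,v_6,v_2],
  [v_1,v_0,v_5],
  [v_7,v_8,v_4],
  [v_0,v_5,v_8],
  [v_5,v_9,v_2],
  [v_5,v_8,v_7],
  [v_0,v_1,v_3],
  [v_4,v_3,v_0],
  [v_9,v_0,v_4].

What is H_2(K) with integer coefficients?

H_2 = 0.

Order the vertices as v_0 < v_1 < v_2 < v_3 < v_4 < v_5 < v_6 < v_7 < v_8 < v_9. Listing each simplex with vertices in this order, K has dimension 2 with simplices:

  0-simplices (10): [v_0], [v_1], [v_2], [v_3], [v_4], [v_5], [v_6], [v_7], [v_8], [v_9]
  1-simplices (30): (30 of them)
  2-simplices (20): (20 of them)

giving chain groups C_0 ≅ Z^10, C_1 ≅ Z^30, C_2 ≅ Z^20.

∂_1: C_1 → C_0 is given by ∂[p,q] = [q] − [p].
The resulting 10×30 matrix has rank 9, and its Smith normal form has invariant factors (1,1,1,1,1,1,1,1,1).

∂_2: C_2 → C_1 acts by ∂[p,q,r] = [q,r] − [p,r] + [p,q]. For instance
  ∂[v_0,v_1,v_5] = [v_1,v_5] − [v_0,v_5] + [v_0,v_1],
  ∂[v_4,v_7,v_8] = [v_7,v_8] − [v_4,v_8] + [v_4,v_7].
As a 30×20 matrix over Z this has rank 20, with invariant factors (1,1,1,1,1,1,1,1,1,1,1,1,1,1,1,1,1,1,1,2).

Now H_k = ker ∂_k / im ∂_{k+1}, so:

  H_2: rank ker ∂_2 − rank ∂_3 = (20 − 20) − 0 = 0, and there is no ∂_3, so H_2 = 0.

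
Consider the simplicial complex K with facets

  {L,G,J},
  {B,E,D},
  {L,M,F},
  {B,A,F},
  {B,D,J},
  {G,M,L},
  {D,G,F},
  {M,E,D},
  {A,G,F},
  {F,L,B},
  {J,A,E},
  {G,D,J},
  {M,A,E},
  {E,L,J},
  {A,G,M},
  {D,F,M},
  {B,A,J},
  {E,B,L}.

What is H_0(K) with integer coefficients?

H_0 ≅ Z.

Take the total order A < B < D < E < F < G < J < L < M on the vertex set. Then K (dimension 2) consists of the simplices:

  0-simplices (9): A, B, D, E, F, G, J, L, M
  1-simplices (27): AB, AE, AF, AG, AJ, AM, BD, BE, BF, BJ, BL, DE, DF, DG, DJ, DM, EJ, EL, EM, FG, FL, FM, GJ, GL, GM, JL, LM
  2-simplices (18): ABF, ABJ, AEJ, AEM, AFG, AGM, BDE, BDJ, BEL, BFL, DEM, DFG, DFM, DGJ, EJL, FLM, GJL, GLM

so the chain groups are C_0 ≅ Z^9, C_1 ≅ Z^27, C_2 ≅ Z^18.

Boundary ∂_1: C_1 → C_0 is given by ∂[p,q] = [q] − [p]. For instance
  ∂FL = L − F.
As a 9×27 matrix over Z this has rank 8, with invariant factors (1,1,1,1,1,1,1,1).

Boundary ∂_2: C_2 → C_1 acts by ∂[p,q,r] = [q,r] − [p,r] + [p,q]. For instance
  ∂FLM = LM − FM + FL,
  ∂BEL = EL − BL + BE.
The 27×18 boundary matrix has rank 18 and Smith normal form diag(1,1,1,1,1,1,1,1,1,1,1,1,1,1,1,1,1,2).

From H_k ≅ ker(∂_k) / im(∂_{k+1}) we obtain:

  H_0: rank C_0 − rank ∂_1 = 9 − 8 = 1, and the invariant factors of ∂_1 are all 1, so H_0 ≅ Z.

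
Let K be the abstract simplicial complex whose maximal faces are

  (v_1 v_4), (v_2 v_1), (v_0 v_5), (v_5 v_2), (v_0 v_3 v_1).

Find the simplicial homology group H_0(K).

H_0 = Z.

Fix the vertex order v_0 < v_1 < v_2 < v_3 < v_4 < v_5 and write every simplex with vertices in increasing order. Then dim K = 2 and the simplices of K are:

  0-simplices (6): [v_0], [v_1], [v_2], [v_3], [v_4], [v_5]
  1-simplices (7): [v_0,v_1], [v_0,v_3], [v_0,v_5], [v_1,v_2], [v_1,v_3], [v_1,v_4], [v_2,v_5]
  2-simplices (1): [v_0,v_1,v_3]

Hence C_0 ≅ Z^6, C_1 ≅ Z^7, C_2 ≅ Z^1.

∂_1: C_1 → C_0 is given by ∂[p,q] = [q] − [p]. For instance
  ∂[v_1,v_3] = [v_3] − [v_1].
The 6×7 boundary matrix has rank 5 and Smith normal form diag(1,1,1,1,1).

∂_2: C_2 → C_1 maps a triangle to the signed sum of its edges. For instance
  ∂[v_0,v_1,v_3] = [v_1,v_3] − [v_0,v_3] + [v_0,v_1].
As a 7×1 matrix over Z this has rank 1, with invariant factors (1).

Now H_k = ker ∂_k / im ∂_{k+1}, so:

  H_0: rank C_0 − rank ∂_1 = 6 − 5 = 1, and the invariant factors of ∂_1 are all 1, so H_0 = Z.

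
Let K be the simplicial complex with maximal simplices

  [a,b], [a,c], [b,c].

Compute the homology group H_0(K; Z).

We work with the vertex ordering a < b < c. The simplices of K, each written with vertices in increasing order, are:

  0-simplices (3): a, b, c
  1-simplices (3): ab, ac, bc

giving chain groups C_0 ≅ Z^3, C_1 ≅ Z^3.

Boundary ∂_1: C_1 → C_0 maps an edge to its endpoints' difference, ∂[p,q] = q − p. For instance
  ∂ab = b − a.
As a 3×3 matrix over Z this has rank 2, with invariant factors (1,1).

Computing H_k = (kernel of ∂_k) / (image of ∂_{k+1}):

  H_0: rank C_0 − rank ∂_1 = 3 − 2 = 1, and the invariant factors of ∂_1 are all 1, so H_0 = Z.

H_0 = Z.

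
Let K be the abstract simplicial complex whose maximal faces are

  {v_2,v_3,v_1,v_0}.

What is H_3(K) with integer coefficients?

H_3 = 0.

Fix the vertex order v_0 < v_1 < v_2 < v_3 and write every simplex with vertices in increasing order. Then dim K = 3 and the simplices of K are:

  0-simplices (4): [v_0], [v_1], [v_2], [v_3]
  1-simplices (6): [v_0,v_1], [v_0,v_2], [v_0,v_3], [v_1,v_2], [v_1,v_3], [v_2,v_3]
  2-simplices (4): [v_0,v_1,v_2], [v_0,v_1,v_3], [v_0,v_2,v_3], [v_1,v_2,v_3]
  3-simplices (1): [v_0,v_1,v_2,v_3]

so the chain groups are C_0 ≅ Z^4, C_1 ≅ Z^6, C_2 ≅ Z^4, C_3 ≅ Z^1.

∂_1: C_1 → C_0 is given by ∂[p,q] = [q] − [p]. For instance
  ∂[v_0,v_3] = [v_3] − [v_0].
As a 4×6 matrix over Z this has rank 3, with invariant factors (1,1,1).

The boundary map ∂_2: C_2 → C_1 sends each 2-simplex [p,q,r] to [q,r] − [p,r] + [p,q]. For instance
  ∂[v_0,v_1,v_2] = [v_1,v_2] − [v_0,v_2] + [v_0,v_1],
  ∂[v_0,v_2,v_3] = [v_2,v_3] − [v_0,v_3] + [v_0,v_2].
As a 6×4 matrix over Z this has rank 3, with invariant factors (1,1,1).

Boundary ∂_3: C_3 → C_2 sends each 3-simplex σ to the alternating sum Σ_i (−1)^i (σ with its i-th vertex removed). For instance
  ∂[v_0,v_1,v_2,v_3] = [v_1,v_2,v_3] − [v_0,v_2,v_3] + [v_0,v_1,v_3] − [v_0,v_1,v_2].
The 4×1 boundary matrix has rank 1 and Smith normal form diag(1).

From H_k ≅ ker(∂_k) / im(∂_{k+1}) we obtain:

  H_3: rank ker ∂_3 − rank ∂_4 = (1 − 1) − 0 = 0, and there is no ∂_4, so H_3 = 0.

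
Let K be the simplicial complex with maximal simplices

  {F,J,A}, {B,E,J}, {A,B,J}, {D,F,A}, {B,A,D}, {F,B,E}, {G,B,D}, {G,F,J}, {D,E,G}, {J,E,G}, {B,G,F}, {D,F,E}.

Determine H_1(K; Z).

H_1 ≅ Z/2.

We work with the vertex ordering A < B < D < E < F < G < J. The simplices of K, each written with vertices in increasing order, are:

  0-simplices (7): A, B, D, E, F, G, J
  1-simplices (18): AB, AD, AF, AJ, BD, BE, BF, BG, BJ, DE, DF, DG, EF, EG, EJ, FG, FJ, GJ
  2-simplices (12): ABD, ABJ, ADF, AFJ, BDG, BEF, BEJ, BFG, DEF, DEG, EGJ, FGJ

giving chain groups C_0 ≅ Z^7, C_1 ≅ Z^18, C_2 ≅ Z^12.

The boundary map ∂_1: C_1 → C_0 sends each edge [p,q] (with p < q) to q − p. For instance
  ∂BD = D − B.
This gives a 7×18 integer matrix of rank 6; reducing to Smith normal form yields diagonal entries (1,1,1,1,1,1).

The boundary map ∂_2: C_2 → C_1 sends each 2-simplex [p,q,r] to [q,r] − [p,r] + [p,q]. For instance
  ∂BEJ = EJ − BJ + BE,
  ∂ADF = DF − AF + AD.
As a 18×12 matrix over Z this has rank 12, with invariant factors (1,1,1,1,1,1,1,1,1,1,1,2).

Now H_k = ker ∂_k / im ∂_{k+1}, so:

  H_1: rank ker ∂_1 − rank ∂_2 = (18 − 6) − 12 = 0, and ∂_2 has invariant factor 2 > 1, so H_1 ≅ Z/2.

(K is a triangulation of the real projective plane RP^2.)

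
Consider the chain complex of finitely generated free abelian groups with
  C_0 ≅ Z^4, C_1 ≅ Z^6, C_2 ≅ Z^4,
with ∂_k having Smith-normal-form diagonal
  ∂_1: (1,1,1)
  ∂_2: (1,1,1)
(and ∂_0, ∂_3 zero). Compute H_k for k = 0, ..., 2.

H_0 ≅ Z,  H_1 = 0,  H_2 ≅ Z.

H_0: b_0 = 4 − 0 − 3 = 1; torsion from ∂_1 factors > 1: none. So H_0 ≅ Z.
H_1: b_1 = 6 − 3 − 3 = 0; torsion from ∂_2 factors > 1: none. So H_1 ≅ 0.
H_2: b_2 = 4 − 3 − 0 = 1; torsion from ∂_3 factors > 1: none. So H_2 ≅ Z.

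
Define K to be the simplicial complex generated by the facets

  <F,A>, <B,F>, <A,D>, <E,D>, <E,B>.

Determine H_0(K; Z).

K has 5 vertices, 5 edges.
rank ∂_0 = 0, rank ∂_1 = 4 ⇒ b_0 = 5 − 0 − 4 = 1; all invariant factors of ∂_1 are 1 so no torsion. So H_0 = Z.

H_0 ≅ Z.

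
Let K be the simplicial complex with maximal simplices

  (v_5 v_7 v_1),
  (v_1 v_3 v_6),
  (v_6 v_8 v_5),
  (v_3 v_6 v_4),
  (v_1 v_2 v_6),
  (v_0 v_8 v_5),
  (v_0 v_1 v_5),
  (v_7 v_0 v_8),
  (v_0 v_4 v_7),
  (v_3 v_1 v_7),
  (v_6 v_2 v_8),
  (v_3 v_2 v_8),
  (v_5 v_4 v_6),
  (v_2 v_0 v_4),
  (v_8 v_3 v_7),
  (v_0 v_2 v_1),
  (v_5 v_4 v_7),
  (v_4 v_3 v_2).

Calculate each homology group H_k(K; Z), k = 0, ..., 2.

Order the vertices as v_0 < v_1 < v_2 < v_3 < v_4 < v_5 < v_6 < v_7 < v_8. Listing each simplex with vertices in this order, K has dimension 2 with simplices:

  0-simplices (9): [v_0], [v_1], [v_2], [v_3], [v_4], [v_5], [v_6], [v_7], [v_8]
  1-simplices (27): (27 of them)
  2-simplices (18): (18 of them)

so the chain groups are C_0 ≅ Z^9, C_1 ≅ Z^27, C_2 ≅ Z^18.

The boundary map ∂_1: C_1 → C_0 is given by ∂[p,q] = [q] − [p]. For instance
  ∂[v_5,v_7] = [v_7] − [v_5].
This gives a 9×27 integer matrix of rank 8; reducing to Smith normal form yields diagonal entries (1,1,1,1,1,1,1,1).

The boundary map ∂_2: C_2 → C_1 sends each 2-simplex [p,q,r] to [q,r] − [p,r] + [p,q]. For instance
  ∂[v_0,v_1,v_5] = [v_1,v_5] − [v_0,v_5] + [v_0,v_1],
  ∂[v_1,v_3,v_7] = [v_3,v_7] − [v_1,v_7] + [v_1,v_3].
As a 27×18 matrix over Z this has rank 18, with invariant factors (1,1,1,1,1,1,1,1,1,1,1,1,1,1,1,1,1,2).

Now H_k = ker ∂_k / im ∂_{k+1}, so:

  H_0: rank C_0 − rank ∂_1 = 9 − 8 = 1, and the invariant factors of ∂_1 are all 1, so H_0 = Z.
  H_1: rank ker ∂_1 − rank ∂_2 = (27 − 8) − 18 = 1, and ∂_2 has invariant factor 2 > 1, so H_1 = Z ⊕ Z/2.
  H_2: rank ker ∂_2 − rank ∂_3 = (18 − 18) − 0 = 0, and there is no ∂_3, so H_2 = 0.

(K is a triangulation of the Klein bottle.)

H_0 = Z,  H_1 = Z ⊕ Z/2,  H_2 = 0.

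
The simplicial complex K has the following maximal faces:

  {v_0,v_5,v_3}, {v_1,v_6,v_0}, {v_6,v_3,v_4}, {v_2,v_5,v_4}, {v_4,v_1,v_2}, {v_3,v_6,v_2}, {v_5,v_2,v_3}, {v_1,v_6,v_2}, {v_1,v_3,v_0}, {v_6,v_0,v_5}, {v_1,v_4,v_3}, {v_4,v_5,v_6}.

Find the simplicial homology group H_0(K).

Order the vertices as v_0 < v_1 < v_2 < v_3 < v_4 < v_5 < v_6. Listing each simplex with vertices in this order, K has dimension 2 with simplices:

  0-simplices (7): [v_0], [v_1], [v_2], [v_3], [v_4], [v_5], [v_6]
  1-simplices (18): (18 of them)
  2-simplices (12): (12 of them)

giving chain groups C_0 ≅ Z^7, C_1 ≅ Z^18, C_2 ≅ Z^12.

Boundary ∂_1: C_1 → C_0 sends each edge [p,q] (with p < q) to q − p.
This gives a 7×18 integer matrix of rank 6; reducing to Smith normal form yields diagonal entries (1,1,1,1,1,1).

The boundary map ∂_2: C_2 → C_1 maps a triangle to the signed sum of its edges. For instance
  ∂[v_1,v_3,v_4] = [v_3,v_4] − [v_1,v_4] + [v_1,v_3],
  ∂[v_0,v_1,v_3] = [v_1,v_3] − [v_0,v_3] + [v_0,v_1].
The 18×12 boundary matrix has rank 12 and Smith normal form diag(1,1,1,1,1,1,1,1,1,1,1,2).

Reading off H_k = ker ∂_k / im ∂_{k+1}:

  H_0: rank C_0 − rank ∂_1 = 7 − 6 = 1, and the invariant factors of ∂_1 are all 1, so H_0 ≅ Z.

H_0 ≅ Z.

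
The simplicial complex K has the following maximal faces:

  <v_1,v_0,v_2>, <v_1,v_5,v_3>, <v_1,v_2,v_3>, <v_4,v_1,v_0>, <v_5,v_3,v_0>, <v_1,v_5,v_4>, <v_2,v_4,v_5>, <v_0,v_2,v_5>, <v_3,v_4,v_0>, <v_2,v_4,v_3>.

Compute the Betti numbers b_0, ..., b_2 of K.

b_0 = 1, b_1 = 0, b_2 = 0.

Fix the vertex order v_0 < v_1 < v_2 < v_3 < v_4 < v_5 and write every simplex with vertices in increasing order. Then dim K = 2 and the simplices of K are:

  0-simplices (6): [v_0], [v_1], [v_2], [v_3], [v_4], [v_5]
  1-simplices (15): (15 of them)
  2-simplices (10): [v_0,v_1,v_2], [v_0,v_1,v_4], [v_0,v_2,v_5], [v_0,v_3,v_4], [v_0,v_3,v_5], [v_1,v_2,v_3], [v_1,v_3,v_5], [v_1,v_4,v_5], [v_2,v_3,v_4], [v_2,v_4,v_5]

Hence C_0 ≅ Z^6, C_1 ≅ Z^15, C_2 ≅ Z^10.

∂_1: C_1 → C_0 is given by ∂[p,q] = [q] − [p].
The 6×15 boundary matrix has rank 5 and Smith normal form diag(1,1,1,1,1).

Boundary ∂_2: C_2 → C_1 acts by ∂[p,q,r] = [q,r] − [p,r] + [p,q]. For instance
  ∂[v_1,v_3,v_5] = [v_3,v_5] − [v_1,v_5] + [v_1,v_3],
  ∂[v_1,v_4,v_5] = [v_4,v_5] − [v_1,v_5] + [v_1,v_4].
The resulting 15×10 matrix has rank 10, and its Smith normal form has invariant factors (1,1,1,1,1,1,1,1,1,2).

Computing H_k = (kernel of ∂_k) / (image of ∂_{k+1}):

  H_0: rank C_0 − rank ∂_1 = 6 − 5 = 1, and the invariant factors of ∂_1 are all 1, so H_0 ≅ Z.
  H_1: rank ker ∂_1 − rank ∂_2 = (15 − 5) − 10 = 0, and ∂_2 has invariant factor 2 > 1, so H_1 ≅ Z/2Z.
  H_2: rank ker ∂_2 − rank ∂_3 = (10 − 10) − 0 = 0, and there is no ∂_3, so H_2 ≅ 0.

(K is a triangulation of the real projective plane RP^2.)

Hence the Betti numbers are b_0 = 1, b_1 = 0, b_2 = 0.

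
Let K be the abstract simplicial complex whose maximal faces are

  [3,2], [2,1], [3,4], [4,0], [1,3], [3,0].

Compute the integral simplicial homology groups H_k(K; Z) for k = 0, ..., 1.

H_0 ≅ Z,  H_1 ≅ Z^2.

Fix the vertex order 0 < 1 < 2 < 3 < 4 and write every simplex with vertices in increasing order. Then dim K = 1 and the simplices of K are:

  0-simplices (5): [0], [1], [2], [3], [4]
  1-simplices (6): [0,3], [0,4], [1,2], [1,3], [2,3], [3,4]

Hence C_0 ≅ Z^5, C_1 ≅ Z^6.

Boundary ∂_1: C_1 → C_0 maps an edge to its endpoints' difference, ∂[p,q] = q − p. For instance
  ∂[0,4] = [4] − [0].
This gives a 5×6 integer matrix of rank 4; reducing to Smith normal form yields diagonal entries (1,1,1,1).

From H_k ≅ ker(∂_k) / im(∂_{k+1}) we obtain:

  H_0: rank C_0 − rank ∂_1 = 5 − 4 = 1, and the invariant factors of ∂_1 are all 1, so H_0 = Z.
  H_1: rank ker ∂_1 − rank ∂_2 = (6 − 4) − 0 = 2, and there is no ∂_2, so H_1 = Z^2.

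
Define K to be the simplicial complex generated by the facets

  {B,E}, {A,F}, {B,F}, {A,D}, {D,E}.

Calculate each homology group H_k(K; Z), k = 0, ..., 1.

Order the vertices as A < B < D < E < F. Listing each simplex with vertices in this order, K has dimension 1 with simplices:

  0-simplices (5): A, B, D, E, F
  1-simplices (5): AD, AF, BE, BF, DE

Hence C_0 ≅ Z^5, C_1 ≅ Z^5.

Boundary ∂_1: C_1 → C_0 is given by ∂[p,q] = [q] − [p]. For instance
  ∂AF = F − A.
The 5×5 boundary matrix has rank 4 and Smith normal form diag(1,1,1,1).

Now H_k = ker ∂_k / im ∂_{k+1}, so:

  H_0: rank C_0 − rank ∂_1 = 5 − 4 = 1, and the invariant factors of ∂_1 are all 1, so H_0 = Z.
  H_1: rank ker ∂_1 − rank ∂_2 = (5 − 4) − 0 = 1, and there is no ∂_2, so H_1 = Z.

(K is a triangulation of the circle S^1.)

H_0 = Z,  H_1 = Z.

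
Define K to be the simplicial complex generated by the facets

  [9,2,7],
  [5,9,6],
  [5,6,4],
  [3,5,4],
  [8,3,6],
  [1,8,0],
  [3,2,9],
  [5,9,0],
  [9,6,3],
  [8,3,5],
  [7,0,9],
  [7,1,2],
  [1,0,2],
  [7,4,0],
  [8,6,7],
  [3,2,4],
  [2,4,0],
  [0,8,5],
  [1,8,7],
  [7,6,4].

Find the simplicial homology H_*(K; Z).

Fix the vertex order 0 < 1 < 2 < 3 < 4 < 5 < 6 < 7 < 8 < 9 and write every simplex with vertices in increasing order. Then dim K = 2 and the simplices of K are:

  0-simplices (10): [0], [1], [2], [3], [4], [5], [6], [7], [8], [9]
  1-simplices (30): (30 of them)
  2-simplices (20): (20 of them)

giving chain groups C_0 ≅ Z^10, C_1 ≅ Z^30, C_2 ≅ Z^20.

Boundary ∂_1: C_1 → C_0 maps an edge to its endpoints' difference, ∂[p,q] = q − p.
This gives a 10×30 integer matrix of rank 9; reducing to Smith normal form yields diagonal entries (1,1,1,1,1,1,1,1,1).

∂_2: C_2 → C_1 acts by ∂[p,q,r] = [q,r] − [p,r] + [p,q]. For instance
  ∂[2,3,4] = [3,4] − [2,4] + [2,3],
  ∂[3,6,9] = [6,9] − [3,9] + [3,6].
The resulting 30×20 matrix has rank 20, and its Smith normal form has invariant factors (1,1,1,1,1,1,1,1,1,1,1,1,1,1,1,1,1,1,1,2).

Reading off H_k = ker ∂_k / im ∂_{k+1}:

  H_0: rank C_0 − rank ∂_1 = 10 − 9 = 1, and the invariant factors of ∂_1 are all 1, so H_0 = Z.
  H_1: rank ker ∂_1 − rank ∂_2 = (30 − 9) − 20 = 1, and ∂_2 has invariant factor 2 > 1, so H_1 = Z ⊕ Z/2Z.
  H_2: rank ker ∂_2 − rank ∂_3 = (20 − 20) − 0 = 0, and there is no ∂_3, so H_2 = 0.

As a check, the Euler characteristic is 10 − 30 + 20 = 0, which agrees with 1 − 1 + 0 = 0.

H_0 ≅ Z,  H_1 ≅ Z ⊕ Z/2Z,  H_2 = 0.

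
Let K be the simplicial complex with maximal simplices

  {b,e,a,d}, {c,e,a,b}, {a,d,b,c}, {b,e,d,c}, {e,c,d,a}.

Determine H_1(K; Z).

H_1 ≅ 0.

Take the total order a < b < c < d < e on the vertex set. Then K (dimension 3) consists of the simplices:

  0-simplices (5): a, b, c, d, e
  1-simplices (10): ab, ac, ad, ae, bc, bd, be, cd, ce, de
  2-simplices (10): abc, abd, abe, acd, ace, ade, bcd, bce, bde, cde
  3-simplices (5): abcd, abce, abde, acde, bcde

Hence C_0 ≅ Z^5, C_1 ≅ Z^10, C_2 ≅ Z^10, C_3 ≅ Z^5.

∂_1: C_1 → C_0 is given by ∂[p,q] = [q] − [p].
This gives a 5×10 integer matrix of rank 4; reducing to Smith normal form yields diagonal entries (1,1,1,1).

The boundary map ∂_2: C_2 → C_1 sends each 2-simplex [p,q,r] to [q,r] − [p,r] + [p,q]. For instance
  ∂bde = de − be + bd,
  ∂cde = de − ce + cd.
The resulting 10×10 matrix has rank 6, and its Smith normal form has invariant factors (1,1,1,1,1,1).

Boundary ∂_3: C_3 → C_2 sends each 3-simplex σ to the alternating sum Σ_i (−1)^i (σ with its i-th vertex removed). For instance
  ∂acde = cde − ade + ace − acd,
  ∂abce = bce − ace + abe − abc.
The 10×5 boundary matrix has rank 4 and Smith normal form diag(1,1,1,1).

Reading off H_k = ker ∂_k / im ∂_{k+1}:

  H_1: rank ker ∂_1 − rank ∂_2 = (10 − 4) − 6 = 0, and the invariant factors of ∂_2 are all 1, so H_1 ≅ 0.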